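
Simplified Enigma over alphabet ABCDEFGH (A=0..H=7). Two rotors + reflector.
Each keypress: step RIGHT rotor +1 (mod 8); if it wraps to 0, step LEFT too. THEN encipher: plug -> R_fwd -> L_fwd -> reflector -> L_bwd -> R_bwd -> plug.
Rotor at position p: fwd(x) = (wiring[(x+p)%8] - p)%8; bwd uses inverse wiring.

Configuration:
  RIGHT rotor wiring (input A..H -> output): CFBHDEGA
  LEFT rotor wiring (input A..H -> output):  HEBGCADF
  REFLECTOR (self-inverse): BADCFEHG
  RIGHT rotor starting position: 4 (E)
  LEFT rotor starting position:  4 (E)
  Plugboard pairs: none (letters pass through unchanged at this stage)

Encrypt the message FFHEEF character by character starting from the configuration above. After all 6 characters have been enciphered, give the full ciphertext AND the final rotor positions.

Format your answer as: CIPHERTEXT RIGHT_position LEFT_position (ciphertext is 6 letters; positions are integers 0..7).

Answer: AHFHBD 2 5

Derivation:
Char 1 ('F'): step: R->5, L=4; F->plug->F->R->E->L->D->refl->C->L'->H->R'->A->plug->A
Char 2 ('F'): step: R->6, L=4; F->plug->F->R->B->L->E->refl->F->L'->G->R'->H->plug->H
Char 3 ('H'): step: R->7, L=4; H->plug->H->R->H->L->C->refl->D->L'->E->R'->F->plug->F
Char 4 ('E'): step: R->0, L->5 (L advanced); E->plug->E->R->D->L->C->refl->D->L'->A->R'->H->plug->H
Char 5 ('E'): step: R->1, L=5; E->plug->E->R->D->L->C->refl->D->L'->A->R'->B->plug->B
Char 6 ('F'): step: R->2, L=5; F->plug->F->R->G->L->B->refl->A->L'->C->R'->D->plug->D
Final: ciphertext=AHFHBD, RIGHT=2, LEFT=5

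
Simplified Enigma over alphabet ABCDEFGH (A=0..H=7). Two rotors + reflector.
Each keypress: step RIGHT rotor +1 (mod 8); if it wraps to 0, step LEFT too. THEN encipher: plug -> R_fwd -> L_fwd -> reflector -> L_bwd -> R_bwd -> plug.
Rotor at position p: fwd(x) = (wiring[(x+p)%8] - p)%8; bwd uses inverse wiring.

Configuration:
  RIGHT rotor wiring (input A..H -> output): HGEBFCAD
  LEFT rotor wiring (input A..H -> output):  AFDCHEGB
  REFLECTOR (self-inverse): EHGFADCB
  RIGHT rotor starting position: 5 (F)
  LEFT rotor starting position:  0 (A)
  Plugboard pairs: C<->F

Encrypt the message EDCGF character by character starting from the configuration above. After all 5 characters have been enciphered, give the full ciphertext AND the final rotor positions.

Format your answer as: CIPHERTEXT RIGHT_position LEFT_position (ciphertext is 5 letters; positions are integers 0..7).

Char 1 ('E'): step: R->6, L=0; E->plug->E->R->G->L->G->refl->C->L'->D->R'->F->plug->C
Char 2 ('D'): step: R->7, L=0; D->plug->D->R->F->L->E->refl->A->L'->A->R'->B->plug->B
Char 3 ('C'): step: R->0, L->1 (L advanced); C->plug->F->R->C->L->B->refl->H->L'->H->R'->A->plug->A
Char 4 ('G'): step: R->1, L=1; G->plug->G->R->C->L->B->refl->H->L'->H->R'->F->plug->C
Char 5 ('F'): step: R->2, L=1; F->plug->C->R->D->L->G->refl->C->L'->B->R'->F->plug->C
Final: ciphertext=CBACC, RIGHT=2, LEFT=1

Answer: CBACC 2 1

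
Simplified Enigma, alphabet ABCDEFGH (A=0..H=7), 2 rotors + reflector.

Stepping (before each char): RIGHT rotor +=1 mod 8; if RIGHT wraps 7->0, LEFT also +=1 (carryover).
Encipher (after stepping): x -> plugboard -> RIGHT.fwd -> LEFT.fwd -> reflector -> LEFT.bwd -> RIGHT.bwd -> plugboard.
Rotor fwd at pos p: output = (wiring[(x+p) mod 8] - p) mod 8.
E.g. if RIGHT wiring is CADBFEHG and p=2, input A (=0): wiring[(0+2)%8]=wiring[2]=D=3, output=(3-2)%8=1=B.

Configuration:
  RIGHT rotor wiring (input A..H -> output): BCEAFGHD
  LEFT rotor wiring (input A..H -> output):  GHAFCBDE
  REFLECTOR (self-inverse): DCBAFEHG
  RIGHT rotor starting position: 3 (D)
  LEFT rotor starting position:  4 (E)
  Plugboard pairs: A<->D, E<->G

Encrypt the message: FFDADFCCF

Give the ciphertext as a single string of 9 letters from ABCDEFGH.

Char 1 ('F'): step: R->4, L=4; F->plug->F->R->G->L->E->refl->F->L'->B->R'->A->plug->D
Char 2 ('F'): step: R->5, L=4; F->plug->F->R->H->L->B->refl->C->L'->E->R'->D->plug->A
Char 3 ('D'): step: R->6, L=4; D->plug->A->R->B->L->F->refl->E->L'->G->R'->E->plug->G
Char 4 ('A'): step: R->7, L=4; A->plug->D->R->F->L->D->refl->A->L'->D->R'->C->plug->C
Char 5 ('D'): step: R->0, L->5 (L advanced); D->plug->A->R->B->L->G->refl->H->L'->C->R'->B->plug->B
Char 6 ('F'): step: R->1, L=5; F->plug->F->R->G->L->A->refl->D->L'->F->R'->E->plug->G
Char 7 ('C'): step: R->2, L=5; C->plug->C->R->D->L->B->refl->C->L'->E->R'->D->plug->A
Char 8 ('C'): step: R->3, L=5; C->plug->C->R->D->L->B->refl->C->L'->E->R'->D->plug->A
Char 9 ('F'): step: R->4, L=5; F->plug->F->R->G->L->A->refl->D->L'->F->R'->E->plug->G

Answer: DAGCBGAAG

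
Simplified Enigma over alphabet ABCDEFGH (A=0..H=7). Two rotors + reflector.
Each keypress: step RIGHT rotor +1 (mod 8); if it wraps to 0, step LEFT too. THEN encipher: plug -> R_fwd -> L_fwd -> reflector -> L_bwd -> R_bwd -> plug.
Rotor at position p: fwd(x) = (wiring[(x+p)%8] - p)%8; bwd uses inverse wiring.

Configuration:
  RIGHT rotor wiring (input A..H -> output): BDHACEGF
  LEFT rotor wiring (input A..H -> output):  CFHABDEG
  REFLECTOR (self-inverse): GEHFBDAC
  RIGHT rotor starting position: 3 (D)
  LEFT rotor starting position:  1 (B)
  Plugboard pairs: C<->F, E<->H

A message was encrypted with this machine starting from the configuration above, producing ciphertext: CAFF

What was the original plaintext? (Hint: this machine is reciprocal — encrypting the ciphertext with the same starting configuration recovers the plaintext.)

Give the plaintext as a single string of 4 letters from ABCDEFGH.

Char 1 ('C'): step: R->4, L=1; C->plug->F->R->H->L->B->refl->E->L'->A->R'->B->plug->B
Char 2 ('A'): step: R->5, L=1; A->plug->A->R->H->L->B->refl->E->L'->A->R'->C->plug->F
Char 3 ('F'): step: R->6, L=1; F->plug->C->R->D->L->A->refl->G->L'->B->R'->E->plug->H
Char 4 ('F'): step: R->7, L=1; F->plug->C->R->E->L->C->refl->H->L'->C->R'->B->plug->B

Answer: BFHB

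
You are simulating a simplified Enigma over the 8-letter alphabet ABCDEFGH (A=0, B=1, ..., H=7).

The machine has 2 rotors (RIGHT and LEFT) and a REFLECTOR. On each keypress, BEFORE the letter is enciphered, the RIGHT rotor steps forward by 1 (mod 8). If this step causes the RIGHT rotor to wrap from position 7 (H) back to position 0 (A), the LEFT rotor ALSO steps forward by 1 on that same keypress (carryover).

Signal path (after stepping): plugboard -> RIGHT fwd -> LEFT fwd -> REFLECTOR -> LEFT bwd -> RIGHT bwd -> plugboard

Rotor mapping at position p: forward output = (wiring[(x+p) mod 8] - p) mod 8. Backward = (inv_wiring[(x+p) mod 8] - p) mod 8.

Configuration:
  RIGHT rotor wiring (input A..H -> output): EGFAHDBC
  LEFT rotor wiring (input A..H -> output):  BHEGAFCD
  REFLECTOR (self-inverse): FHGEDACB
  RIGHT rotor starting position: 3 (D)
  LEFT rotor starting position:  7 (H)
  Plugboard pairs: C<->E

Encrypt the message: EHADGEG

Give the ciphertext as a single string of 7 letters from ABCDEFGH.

Answer: HGFCDCC

Derivation:
Char 1 ('E'): step: R->4, L=7; E->plug->C->R->F->L->B->refl->H->L'->E->R'->H->plug->H
Char 2 ('H'): step: R->5, L=7; H->plug->H->R->C->L->A->refl->F->L'->D->R'->G->plug->G
Char 3 ('A'): step: R->6, L=7; A->plug->A->R->D->L->F->refl->A->L'->C->R'->F->plug->F
Char 4 ('D'): step: R->7, L=7; D->plug->D->R->G->L->G->refl->C->L'->B->R'->E->plug->C
Char 5 ('G'): step: R->0, L->0 (L advanced); G->plug->G->R->B->L->H->refl->B->L'->A->R'->D->plug->D
Char 6 ('E'): step: R->1, L=0; E->plug->C->R->H->L->D->refl->E->L'->C->R'->E->plug->C
Char 7 ('G'): step: R->2, L=0; G->plug->G->R->C->L->E->refl->D->L'->H->R'->E->plug->C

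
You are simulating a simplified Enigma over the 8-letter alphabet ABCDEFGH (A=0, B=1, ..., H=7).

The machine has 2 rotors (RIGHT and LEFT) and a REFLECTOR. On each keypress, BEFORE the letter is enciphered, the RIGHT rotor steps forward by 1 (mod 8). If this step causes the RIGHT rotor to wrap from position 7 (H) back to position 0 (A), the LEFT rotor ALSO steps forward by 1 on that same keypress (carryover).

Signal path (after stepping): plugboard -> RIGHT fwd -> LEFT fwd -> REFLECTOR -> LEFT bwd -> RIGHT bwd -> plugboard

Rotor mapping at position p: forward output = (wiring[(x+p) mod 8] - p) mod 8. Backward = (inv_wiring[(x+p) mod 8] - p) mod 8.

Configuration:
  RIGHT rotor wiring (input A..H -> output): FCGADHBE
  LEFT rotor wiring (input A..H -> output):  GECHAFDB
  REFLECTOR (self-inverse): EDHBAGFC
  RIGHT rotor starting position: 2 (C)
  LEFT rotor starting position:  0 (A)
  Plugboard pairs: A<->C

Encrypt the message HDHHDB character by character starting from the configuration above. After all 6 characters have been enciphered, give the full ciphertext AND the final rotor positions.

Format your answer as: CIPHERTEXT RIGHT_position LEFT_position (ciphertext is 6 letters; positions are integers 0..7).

Char 1 ('H'): step: R->3, L=0; H->plug->H->R->D->L->H->refl->C->L'->C->R'->F->plug->F
Char 2 ('D'): step: R->4, L=0; D->plug->D->R->A->L->G->refl->F->L'->F->R'->C->plug->A
Char 3 ('H'): step: R->5, L=0; H->plug->H->R->G->L->D->refl->B->L'->H->R'->C->plug->A
Char 4 ('H'): step: R->6, L=0; H->plug->H->R->B->L->E->refl->A->L'->E->R'->D->plug->D
Char 5 ('D'): step: R->7, L=0; D->plug->D->R->H->L->B->refl->D->L'->G->R'->B->plug->B
Char 6 ('B'): step: R->0, L->1 (L advanced); B->plug->B->R->C->L->G->refl->F->L'->H->R'->F->plug->F
Final: ciphertext=FAADBF, RIGHT=0, LEFT=1

Answer: FAADBF 0 1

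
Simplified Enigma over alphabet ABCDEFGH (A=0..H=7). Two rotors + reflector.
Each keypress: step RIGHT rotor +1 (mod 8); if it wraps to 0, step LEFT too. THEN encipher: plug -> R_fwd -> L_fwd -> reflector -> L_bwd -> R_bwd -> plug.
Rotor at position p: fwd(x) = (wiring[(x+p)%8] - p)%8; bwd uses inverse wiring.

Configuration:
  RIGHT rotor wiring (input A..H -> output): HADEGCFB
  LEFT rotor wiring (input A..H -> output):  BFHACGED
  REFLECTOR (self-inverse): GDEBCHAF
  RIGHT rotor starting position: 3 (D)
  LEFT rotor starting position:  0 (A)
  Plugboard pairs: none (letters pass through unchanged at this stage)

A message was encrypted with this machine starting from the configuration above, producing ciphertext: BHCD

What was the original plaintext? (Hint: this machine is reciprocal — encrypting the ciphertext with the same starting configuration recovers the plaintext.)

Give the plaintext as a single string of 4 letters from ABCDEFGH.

Char 1 ('B'): step: R->4, L=0; B->plug->B->R->G->L->E->refl->C->L'->E->R'->F->plug->F
Char 2 ('H'): step: R->5, L=0; H->plug->H->R->B->L->F->refl->H->L'->C->R'->D->plug->D
Char 3 ('C'): step: R->6, L=0; C->plug->C->R->B->L->F->refl->H->L'->C->R'->D->plug->D
Char 4 ('D'): step: R->7, L=0; D->plug->D->R->E->L->C->refl->E->L'->G->R'->H->plug->H

Answer: FDDH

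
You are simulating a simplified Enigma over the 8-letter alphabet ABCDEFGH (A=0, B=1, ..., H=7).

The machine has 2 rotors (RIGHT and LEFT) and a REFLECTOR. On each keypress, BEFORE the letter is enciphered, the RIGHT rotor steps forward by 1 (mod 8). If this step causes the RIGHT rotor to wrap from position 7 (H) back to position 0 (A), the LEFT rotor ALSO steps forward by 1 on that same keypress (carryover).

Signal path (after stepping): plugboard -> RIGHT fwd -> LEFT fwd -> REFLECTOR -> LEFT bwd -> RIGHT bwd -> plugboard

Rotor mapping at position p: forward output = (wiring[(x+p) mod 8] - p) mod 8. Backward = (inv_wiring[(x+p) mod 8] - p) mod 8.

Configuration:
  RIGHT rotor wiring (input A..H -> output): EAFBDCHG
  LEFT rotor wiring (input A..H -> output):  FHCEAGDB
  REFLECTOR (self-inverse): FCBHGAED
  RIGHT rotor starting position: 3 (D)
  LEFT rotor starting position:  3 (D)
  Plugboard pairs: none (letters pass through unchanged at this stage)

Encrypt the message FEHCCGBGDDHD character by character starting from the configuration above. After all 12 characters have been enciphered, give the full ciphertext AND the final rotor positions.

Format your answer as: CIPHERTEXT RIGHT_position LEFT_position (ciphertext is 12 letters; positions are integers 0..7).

Answer: BCCGFDAHHEAH 7 4

Derivation:
Char 1 ('F'): step: R->4, L=3; F->plug->F->R->E->L->G->refl->E->L'->G->R'->B->plug->B
Char 2 ('E'): step: R->5, L=3; E->plug->E->R->D->L->A->refl->F->L'->B->R'->C->plug->C
Char 3 ('H'): step: R->6, L=3; H->plug->H->R->E->L->G->refl->E->L'->G->R'->C->plug->C
Char 4 ('C'): step: R->7, L=3; C->plug->C->R->B->L->F->refl->A->L'->D->R'->G->plug->G
Char 5 ('C'): step: R->0, L->4 (L advanced); C->plug->C->R->F->L->D->refl->H->L'->C->R'->F->plug->F
Char 6 ('G'): step: R->1, L=4; G->plug->G->R->F->L->D->refl->H->L'->C->R'->D->plug->D
Char 7 ('B'): step: R->2, L=4; B->plug->B->R->H->L->A->refl->F->L'->D->R'->A->plug->A
Char 8 ('G'): step: R->3, L=4; G->plug->G->R->F->L->D->refl->H->L'->C->R'->H->plug->H
Char 9 ('D'): step: R->4, L=4; D->plug->D->R->C->L->H->refl->D->L'->F->R'->H->plug->H
Char 10 ('D'): step: R->5, L=4; D->plug->D->R->H->L->A->refl->F->L'->D->R'->E->plug->E
Char 11 ('H'): step: R->6, L=4; H->plug->H->R->E->L->B->refl->C->L'->B->R'->A->plug->A
Char 12 ('D'): step: R->7, L=4; D->plug->D->R->G->L->G->refl->E->L'->A->R'->H->plug->H
Final: ciphertext=BCCGFDAHHEAH, RIGHT=7, LEFT=4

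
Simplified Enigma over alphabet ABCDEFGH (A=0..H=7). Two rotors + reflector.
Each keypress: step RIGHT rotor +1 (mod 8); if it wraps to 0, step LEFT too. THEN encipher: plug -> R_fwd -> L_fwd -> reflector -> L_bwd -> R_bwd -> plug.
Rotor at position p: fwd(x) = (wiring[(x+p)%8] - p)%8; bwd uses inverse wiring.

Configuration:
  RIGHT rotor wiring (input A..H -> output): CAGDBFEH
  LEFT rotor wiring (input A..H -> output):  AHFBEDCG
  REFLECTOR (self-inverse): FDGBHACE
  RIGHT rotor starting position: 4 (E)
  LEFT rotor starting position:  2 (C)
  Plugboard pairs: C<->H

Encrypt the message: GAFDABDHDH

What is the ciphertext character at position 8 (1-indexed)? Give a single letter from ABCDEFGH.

Char 1 ('G'): step: R->5, L=2; G->plug->G->R->G->L->G->refl->C->L'->C->R'->C->plug->H
Char 2 ('A'): step: R->6, L=2; A->plug->A->R->G->L->G->refl->C->L'->C->R'->D->plug->D
Char 3 ('F'): step: R->7, L=2; F->plug->F->R->C->L->C->refl->G->L'->G->R'->G->plug->G
Char 4 ('D'): step: R->0, L->3 (L advanced); D->plug->D->R->D->L->H->refl->E->L'->G->R'->C->plug->H
Char 5 ('A'): step: R->1, L=3; A->plug->A->R->H->L->C->refl->G->L'->A->R'->D->plug->D
Char 6 ('B'): step: R->2, L=3; B->plug->B->R->B->L->B->refl->D->L'->E->R'->A->plug->A
Char 7 ('D'): step: R->3, L=3; D->plug->D->R->B->L->B->refl->D->L'->E->R'->E->plug->E
Char 8 ('H'): step: R->4, L=3; H->plug->C->R->A->L->G->refl->C->L'->H->R'->H->plug->C

C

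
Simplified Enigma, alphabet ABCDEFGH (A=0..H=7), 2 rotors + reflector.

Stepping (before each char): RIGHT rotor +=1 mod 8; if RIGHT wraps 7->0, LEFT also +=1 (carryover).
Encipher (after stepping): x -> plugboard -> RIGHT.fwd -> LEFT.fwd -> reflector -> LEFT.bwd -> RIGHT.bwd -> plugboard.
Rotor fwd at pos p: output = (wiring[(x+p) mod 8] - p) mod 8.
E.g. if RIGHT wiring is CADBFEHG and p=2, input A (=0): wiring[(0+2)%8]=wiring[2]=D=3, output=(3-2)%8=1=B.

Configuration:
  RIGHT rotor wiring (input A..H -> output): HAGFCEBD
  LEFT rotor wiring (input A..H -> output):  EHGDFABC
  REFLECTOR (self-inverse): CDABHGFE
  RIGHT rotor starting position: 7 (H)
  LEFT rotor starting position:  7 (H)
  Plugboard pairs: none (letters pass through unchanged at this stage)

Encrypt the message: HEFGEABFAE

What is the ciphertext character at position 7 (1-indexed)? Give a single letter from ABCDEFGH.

Char 1 ('H'): step: R->0, L->0 (L advanced); H->plug->H->R->D->L->D->refl->B->L'->G->R'->C->plug->C
Char 2 ('E'): step: R->1, L=0; E->plug->E->R->D->L->D->refl->B->L'->G->R'->H->plug->H
Char 3 ('F'): step: R->2, L=0; F->plug->F->R->B->L->H->refl->E->L'->A->R'->C->plug->C
Char 4 ('G'): step: R->3, L=0; G->plug->G->R->F->L->A->refl->C->L'->H->R'->B->plug->B
Char 5 ('E'): step: R->4, L=0; E->plug->E->R->D->L->D->refl->B->L'->G->R'->A->plug->A
Char 6 ('A'): step: R->5, L=0; A->plug->A->R->H->L->C->refl->A->L'->F->R'->H->plug->H
Char 7 ('B'): step: R->6, L=0; B->plug->B->R->F->L->A->refl->C->L'->H->R'->F->plug->F

F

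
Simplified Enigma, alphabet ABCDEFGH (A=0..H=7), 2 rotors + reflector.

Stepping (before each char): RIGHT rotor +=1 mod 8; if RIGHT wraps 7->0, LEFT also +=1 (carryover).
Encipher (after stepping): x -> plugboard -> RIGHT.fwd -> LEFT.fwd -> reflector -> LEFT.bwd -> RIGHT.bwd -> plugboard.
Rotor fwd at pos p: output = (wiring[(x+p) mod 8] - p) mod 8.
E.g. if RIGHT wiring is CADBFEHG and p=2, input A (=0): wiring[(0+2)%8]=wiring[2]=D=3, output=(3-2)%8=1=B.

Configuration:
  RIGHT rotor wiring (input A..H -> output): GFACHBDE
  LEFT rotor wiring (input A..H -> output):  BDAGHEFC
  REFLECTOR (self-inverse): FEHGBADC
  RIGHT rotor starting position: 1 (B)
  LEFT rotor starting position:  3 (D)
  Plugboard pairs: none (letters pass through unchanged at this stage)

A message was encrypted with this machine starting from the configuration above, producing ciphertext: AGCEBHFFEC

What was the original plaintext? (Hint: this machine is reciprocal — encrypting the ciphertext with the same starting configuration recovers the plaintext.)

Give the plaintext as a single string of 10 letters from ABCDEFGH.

Answer: DEHGDEHDGG

Derivation:
Char 1 ('A'): step: R->2, L=3; A->plug->A->R->G->L->A->refl->F->L'->H->R'->D->plug->D
Char 2 ('G'): step: R->3, L=3; G->plug->G->R->C->L->B->refl->E->L'->B->R'->E->plug->E
Char 3 ('C'): step: R->4, L=3; C->plug->C->R->H->L->F->refl->A->L'->G->R'->H->plug->H
Char 4 ('E'): step: R->5, L=3; E->plug->E->R->A->L->D->refl->G->L'->F->R'->G->plug->G
Char 5 ('B'): step: R->6, L=3; B->plug->B->R->G->L->A->refl->F->L'->H->R'->D->plug->D
Char 6 ('H'): step: R->7, L=3; H->plug->H->R->E->L->H->refl->C->L'->D->R'->E->plug->E
Char 7 ('F'): step: R->0, L->4 (L advanced); F->plug->F->R->B->L->A->refl->F->L'->E->R'->H->plug->H
Char 8 ('F'): step: R->1, L=4; F->plug->F->R->C->L->B->refl->E->L'->G->R'->D->plug->D
Char 9 ('E'): step: R->2, L=4; E->plug->E->R->B->L->A->refl->F->L'->E->R'->G->plug->G
Char 10 ('C'): step: R->3, L=4; C->plug->C->R->G->L->E->refl->B->L'->C->R'->G->plug->G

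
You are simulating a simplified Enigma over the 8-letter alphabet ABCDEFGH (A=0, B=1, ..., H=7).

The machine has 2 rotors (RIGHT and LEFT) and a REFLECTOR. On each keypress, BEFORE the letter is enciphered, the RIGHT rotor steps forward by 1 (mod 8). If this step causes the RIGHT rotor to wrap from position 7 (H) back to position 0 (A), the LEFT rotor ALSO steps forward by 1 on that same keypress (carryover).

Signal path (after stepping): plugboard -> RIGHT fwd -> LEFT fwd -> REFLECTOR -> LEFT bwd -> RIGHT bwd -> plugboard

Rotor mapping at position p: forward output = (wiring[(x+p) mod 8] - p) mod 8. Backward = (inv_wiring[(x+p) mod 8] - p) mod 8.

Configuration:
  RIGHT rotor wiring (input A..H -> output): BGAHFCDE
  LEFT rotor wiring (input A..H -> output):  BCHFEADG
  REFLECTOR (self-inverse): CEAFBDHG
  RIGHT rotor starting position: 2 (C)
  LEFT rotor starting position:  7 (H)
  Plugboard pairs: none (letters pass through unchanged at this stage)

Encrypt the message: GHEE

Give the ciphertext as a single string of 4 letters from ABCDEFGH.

Char 1 ('G'): step: R->3, L=7; G->plug->G->R->D->L->A->refl->C->L'->B->R'->E->plug->E
Char 2 ('H'): step: R->4, L=7; H->plug->H->R->D->L->A->refl->C->L'->B->R'->A->plug->A
Char 3 ('E'): step: R->5, L=7; E->plug->E->R->B->L->C->refl->A->L'->D->R'->F->plug->F
Char 4 ('E'): step: R->6, L=7; E->plug->E->R->C->L->D->refl->F->L'->F->R'->A->plug->A

Answer: EAFA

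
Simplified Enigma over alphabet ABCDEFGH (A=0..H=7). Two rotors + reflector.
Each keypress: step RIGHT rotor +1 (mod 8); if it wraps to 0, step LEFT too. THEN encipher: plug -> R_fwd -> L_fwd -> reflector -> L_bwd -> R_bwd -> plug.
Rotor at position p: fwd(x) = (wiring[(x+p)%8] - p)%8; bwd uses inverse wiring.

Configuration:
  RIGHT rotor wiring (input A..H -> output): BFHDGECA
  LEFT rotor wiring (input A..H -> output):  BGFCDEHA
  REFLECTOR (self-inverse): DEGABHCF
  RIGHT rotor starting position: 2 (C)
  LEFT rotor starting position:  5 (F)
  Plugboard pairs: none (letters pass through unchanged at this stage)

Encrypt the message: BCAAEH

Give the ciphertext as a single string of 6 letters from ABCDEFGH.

Answer: HBHCHB

Derivation:
Char 1 ('B'): step: R->3, L=5; B->plug->B->R->D->L->E->refl->B->L'->E->R'->H->plug->H
Char 2 ('C'): step: R->4, L=5; C->plug->C->R->G->L->F->refl->H->L'->A->R'->B->plug->B
Char 3 ('A'): step: R->5, L=5; A->plug->A->R->H->L->G->refl->C->L'->B->R'->H->plug->H
Char 4 ('A'): step: R->6, L=5; A->plug->A->R->E->L->B->refl->E->L'->D->R'->C->plug->C
Char 5 ('E'): step: R->7, L=5; E->plug->E->R->E->L->B->refl->E->L'->D->R'->H->plug->H
Char 6 ('H'): step: R->0, L->6 (L advanced); H->plug->H->R->A->L->B->refl->E->L'->F->R'->B->plug->B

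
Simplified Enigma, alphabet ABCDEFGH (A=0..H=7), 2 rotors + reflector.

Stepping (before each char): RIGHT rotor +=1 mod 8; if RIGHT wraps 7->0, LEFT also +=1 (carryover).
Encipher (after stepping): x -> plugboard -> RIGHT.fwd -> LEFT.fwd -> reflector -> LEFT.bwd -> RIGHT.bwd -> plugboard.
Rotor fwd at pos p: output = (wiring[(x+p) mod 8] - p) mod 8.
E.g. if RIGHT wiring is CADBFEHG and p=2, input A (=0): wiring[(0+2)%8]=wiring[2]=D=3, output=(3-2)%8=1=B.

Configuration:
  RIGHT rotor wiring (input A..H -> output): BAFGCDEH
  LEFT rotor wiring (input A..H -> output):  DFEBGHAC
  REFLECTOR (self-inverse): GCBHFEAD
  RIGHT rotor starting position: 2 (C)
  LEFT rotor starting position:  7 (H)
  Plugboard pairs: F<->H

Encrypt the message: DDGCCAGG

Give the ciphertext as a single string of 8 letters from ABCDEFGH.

Answer: AGEBHEBA

Derivation:
Char 1 ('D'): step: R->3, L=7; D->plug->D->R->B->L->E->refl->F->L'->D->R'->A->plug->A
Char 2 ('D'): step: R->4, L=7; D->plug->D->R->D->L->F->refl->E->L'->B->R'->G->plug->G
Char 3 ('G'): step: R->5, L=7; G->plug->G->R->B->L->E->refl->F->L'->D->R'->E->plug->E
Char 4 ('C'): step: R->6, L=7; C->plug->C->R->D->L->F->refl->E->L'->B->R'->B->plug->B
Char 5 ('C'): step: R->7, L=7; C->plug->C->R->B->L->E->refl->F->L'->D->R'->F->plug->H
Char 6 ('A'): step: R->0, L->0 (L advanced); A->plug->A->R->B->L->F->refl->E->L'->C->R'->E->plug->E
Char 7 ('G'): step: R->1, L=0; G->plug->G->R->G->L->A->refl->G->L'->E->R'->B->plug->B
Char 8 ('G'): step: R->2, L=0; G->plug->G->R->H->L->C->refl->B->L'->D->R'->A->plug->A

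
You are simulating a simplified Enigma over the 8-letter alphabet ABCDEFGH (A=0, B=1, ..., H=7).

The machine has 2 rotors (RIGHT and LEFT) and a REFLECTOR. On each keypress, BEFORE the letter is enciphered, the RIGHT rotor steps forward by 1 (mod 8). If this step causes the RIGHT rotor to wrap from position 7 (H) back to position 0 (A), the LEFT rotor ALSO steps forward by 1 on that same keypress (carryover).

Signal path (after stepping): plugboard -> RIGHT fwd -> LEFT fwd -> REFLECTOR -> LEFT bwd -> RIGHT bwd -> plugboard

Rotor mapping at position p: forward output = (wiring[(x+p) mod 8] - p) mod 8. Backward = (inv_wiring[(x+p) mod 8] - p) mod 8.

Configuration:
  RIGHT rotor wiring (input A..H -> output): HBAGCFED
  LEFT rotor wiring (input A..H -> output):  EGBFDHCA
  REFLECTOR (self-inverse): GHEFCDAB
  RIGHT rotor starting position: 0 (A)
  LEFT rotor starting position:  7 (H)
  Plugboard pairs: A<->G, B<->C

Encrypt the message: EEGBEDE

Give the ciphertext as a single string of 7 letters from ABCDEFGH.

Answer: HBHHBCD

Derivation:
Char 1 ('E'): step: R->1, L=7; E->plug->E->R->E->L->G->refl->A->L'->G->R'->H->plug->H
Char 2 ('E'): step: R->2, L=7; E->plug->E->R->C->L->H->refl->B->L'->A->R'->C->plug->B
Char 3 ('G'): step: R->3, L=7; G->plug->A->R->D->L->C->refl->E->L'->F->R'->H->plug->H
Char 4 ('B'): step: R->4, L=7; B->plug->C->R->A->L->B->refl->H->L'->C->R'->H->plug->H
Char 5 ('E'): step: R->5, L=7; E->plug->E->R->E->L->G->refl->A->L'->G->R'->C->plug->B
Char 6 ('D'): step: R->6, L=7; D->plug->D->R->D->L->C->refl->E->L'->F->R'->B->plug->C
Char 7 ('E'): step: R->7, L=7; E->plug->E->R->H->L->D->refl->F->L'->B->R'->D->plug->D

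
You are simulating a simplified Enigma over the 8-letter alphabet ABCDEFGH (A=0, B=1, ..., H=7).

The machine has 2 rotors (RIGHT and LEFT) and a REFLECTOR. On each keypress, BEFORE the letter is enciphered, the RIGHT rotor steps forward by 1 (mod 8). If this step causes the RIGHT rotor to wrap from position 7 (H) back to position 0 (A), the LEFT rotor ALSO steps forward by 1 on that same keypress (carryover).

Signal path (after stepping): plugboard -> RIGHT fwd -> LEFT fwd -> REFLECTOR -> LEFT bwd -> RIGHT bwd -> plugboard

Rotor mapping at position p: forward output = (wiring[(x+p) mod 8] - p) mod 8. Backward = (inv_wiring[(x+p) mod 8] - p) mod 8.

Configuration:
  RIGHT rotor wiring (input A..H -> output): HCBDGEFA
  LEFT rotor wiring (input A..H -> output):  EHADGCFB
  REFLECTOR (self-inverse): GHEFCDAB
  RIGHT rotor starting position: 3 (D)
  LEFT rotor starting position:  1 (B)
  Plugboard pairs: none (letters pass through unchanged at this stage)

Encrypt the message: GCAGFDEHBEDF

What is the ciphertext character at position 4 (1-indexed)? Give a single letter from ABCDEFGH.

Char 1 ('G'): step: R->4, L=1; G->plug->G->R->F->L->E->refl->C->L'->C->R'->A->plug->A
Char 2 ('C'): step: R->5, L=1; C->plug->C->R->D->L->F->refl->D->L'->H->R'->A->plug->A
Char 3 ('A'): step: R->6, L=1; A->plug->A->R->H->L->D->refl->F->L'->D->R'->E->plug->E
Char 4 ('G'): step: R->7, L=1; G->plug->G->R->F->L->E->refl->C->L'->C->R'->D->plug->D

D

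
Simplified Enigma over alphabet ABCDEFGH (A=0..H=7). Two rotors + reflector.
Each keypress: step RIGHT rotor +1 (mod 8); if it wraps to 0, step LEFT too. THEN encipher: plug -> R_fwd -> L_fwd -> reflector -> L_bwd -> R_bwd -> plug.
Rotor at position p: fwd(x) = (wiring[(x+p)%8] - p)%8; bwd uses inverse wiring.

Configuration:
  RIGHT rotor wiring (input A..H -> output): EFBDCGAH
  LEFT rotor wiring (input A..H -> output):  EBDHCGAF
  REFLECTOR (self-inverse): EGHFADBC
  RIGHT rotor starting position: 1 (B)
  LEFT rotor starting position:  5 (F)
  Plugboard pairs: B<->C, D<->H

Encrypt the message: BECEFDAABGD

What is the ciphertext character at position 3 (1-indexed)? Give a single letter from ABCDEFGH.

Char 1 ('B'): step: R->2, L=5; B->plug->C->R->A->L->B->refl->G->L'->F->R'->F->plug->F
Char 2 ('E'): step: R->3, L=5; E->plug->E->R->E->L->E->refl->A->L'->C->R'->G->plug->G
Char 3 ('C'): step: R->4, L=5; C->plug->B->R->C->L->A->refl->E->L'->E->R'->C->plug->B

B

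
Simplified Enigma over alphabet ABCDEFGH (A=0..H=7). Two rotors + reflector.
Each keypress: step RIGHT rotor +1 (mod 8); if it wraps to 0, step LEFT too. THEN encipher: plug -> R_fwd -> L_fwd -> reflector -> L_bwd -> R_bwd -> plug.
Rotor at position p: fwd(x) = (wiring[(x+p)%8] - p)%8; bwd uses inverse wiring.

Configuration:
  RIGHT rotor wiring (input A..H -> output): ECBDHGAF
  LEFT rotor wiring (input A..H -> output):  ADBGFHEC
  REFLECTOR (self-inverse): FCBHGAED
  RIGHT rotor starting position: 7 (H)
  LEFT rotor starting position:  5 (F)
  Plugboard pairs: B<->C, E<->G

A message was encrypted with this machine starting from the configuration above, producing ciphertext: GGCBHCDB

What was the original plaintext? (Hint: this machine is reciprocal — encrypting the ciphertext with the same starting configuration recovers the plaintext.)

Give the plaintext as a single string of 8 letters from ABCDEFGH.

Answer: CHHDCGBC

Derivation:
Char 1 ('G'): step: R->0, L->6 (L advanced); G->plug->E->R->H->L->B->refl->C->L'->C->R'->B->plug->C
Char 2 ('G'): step: R->1, L=6; G->plug->E->R->F->L->A->refl->F->L'->D->R'->H->plug->H
Char 3 ('C'): step: R->2, L=6; C->plug->B->R->B->L->E->refl->G->L'->A->R'->H->plug->H
Char 4 ('B'): step: R->3, L=6; B->plug->C->R->D->L->F->refl->A->L'->F->R'->D->plug->D
Char 5 ('H'): step: R->4, L=6; H->plug->H->R->H->L->B->refl->C->L'->C->R'->B->plug->C
Char 6 ('C'): step: R->5, L=6; C->plug->B->R->D->L->F->refl->A->L'->F->R'->E->plug->G
Char 7 ('D'): step: R->6, L=6; D->plug->D->R->E->L->D->refl->H->L'->G->R'->C->plug->B
Char 8 ('B'): step: R->7, L=6; B->plug->C->R->D->L->F->refl->A->L'->F->R'->B->plug->C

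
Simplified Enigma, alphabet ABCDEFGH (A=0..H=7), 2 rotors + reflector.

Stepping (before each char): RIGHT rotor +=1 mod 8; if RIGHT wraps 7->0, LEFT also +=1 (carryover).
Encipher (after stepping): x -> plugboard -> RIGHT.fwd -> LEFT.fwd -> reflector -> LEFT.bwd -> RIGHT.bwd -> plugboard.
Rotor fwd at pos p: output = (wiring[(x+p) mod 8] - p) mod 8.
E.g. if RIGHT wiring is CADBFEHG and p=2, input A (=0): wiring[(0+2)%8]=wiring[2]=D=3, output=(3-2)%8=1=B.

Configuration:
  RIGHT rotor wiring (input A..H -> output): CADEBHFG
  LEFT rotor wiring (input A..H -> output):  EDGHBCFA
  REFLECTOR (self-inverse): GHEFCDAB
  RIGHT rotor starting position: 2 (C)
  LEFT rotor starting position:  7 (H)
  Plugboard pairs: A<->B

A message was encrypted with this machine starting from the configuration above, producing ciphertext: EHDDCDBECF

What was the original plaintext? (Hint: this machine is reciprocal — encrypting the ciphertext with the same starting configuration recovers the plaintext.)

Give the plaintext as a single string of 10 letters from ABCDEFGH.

Answer: HABEHCAFEA

Derivation:
Char 1 ('E'): step: R->3, L=7; E->plug->E->R->D->L->H->refl->B->L'->A->R'->H->plug->H
Char 2 ('H'): step: R->4, L=7; H->plug->H->R->A->L->B->refl->H->L'->D->R'->B->plug->A
Char 3 ('D'): step: R->5, L=7; D->plug->D->R->F->L->C->refl->E->L'->C->R'->A->plug->B
Char 4 ('D'): step: R->6, L=7; D->plug->D->R->C->L->E->refl->C->L'->F->R'->E->plug->E
Char 5 ('C'): step: R->7, L=7; C->plug->C->R->B->L->F->refl->D->L'->G->R'->H->plug->H
Char 6 ('D'): step: R->0, L->0 (L advanced); D->plug->D->R->E->L->B->refl->H->L'->D->R'->C->plug->C
Char 7 ('B'): step: R->1, L=0; B->plug->A->R->H->L->A->refl->G->L'->C->R'->B->plug->A
Char 8 ('E'): step: R->2, L=0; E->plug->E->R->D->L->H->refl->B->L'->E->R'->F->plug->F
Char 9 ('C'): step: R->3, L=0; C->plug->C->R->E->L->B->refl->H->L'->D->R'->E->plug->E
Char 10 ('F'): step: R->4, L=0; F->plug->F->R->E->L->B->refl->H->L'->D->R'->B->plug->A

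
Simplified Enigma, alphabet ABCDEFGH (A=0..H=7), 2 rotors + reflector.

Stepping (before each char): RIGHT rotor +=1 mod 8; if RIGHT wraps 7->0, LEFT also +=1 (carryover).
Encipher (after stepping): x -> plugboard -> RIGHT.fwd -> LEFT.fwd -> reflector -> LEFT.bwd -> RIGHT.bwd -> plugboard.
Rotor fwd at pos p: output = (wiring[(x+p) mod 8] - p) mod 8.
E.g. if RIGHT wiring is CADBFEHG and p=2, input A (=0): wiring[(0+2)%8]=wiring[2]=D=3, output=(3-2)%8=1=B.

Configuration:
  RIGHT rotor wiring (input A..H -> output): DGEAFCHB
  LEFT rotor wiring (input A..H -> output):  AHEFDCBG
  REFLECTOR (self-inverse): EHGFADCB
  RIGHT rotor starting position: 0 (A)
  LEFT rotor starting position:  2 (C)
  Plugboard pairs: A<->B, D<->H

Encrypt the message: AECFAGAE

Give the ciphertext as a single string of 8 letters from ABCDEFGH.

Char 1 ('A'): step: R->1, L=2; A->plug->B->R->D->L->A->refl->E->L'->F->R'->A->plug->B
Char 2 ('E'): step: R->2, L=2; E->plug->E->R->F->L->E->refl->A->L'->D->R'->C->plug->C
Char 3 ('C'): step: R->3, L=2; C->plug->C->R->H->L->F->refl->D->L'->B->R'->H->plug->D
Char 4 ('F'): step: R->4, L=2; F->plug->F->R->C->L->B->refl->H->L'->E->R'->H->plug->D
Char 5 ('A'): step: R->5, L=2; A->plug->B->R->C->L->B->refl->H->L'->E->R'->C->plug->C
Char 6 ('G'): step: R->6, L=2; G->plug->G->R->H->L->F->refl->D->L'->B->R'->A->plug->B
Char 7 ('A'): step: R->7, L=2; A->plug->B->R->E->L->H->refl->B->L'->C->R'->A->plug->B
Char 8 ('E'): step: R->0, L->3 (L advanced); E->plug->E->R->F->L->F->refl->D->L'->E->R'->C->plug->C

Answer: BCDDCBBC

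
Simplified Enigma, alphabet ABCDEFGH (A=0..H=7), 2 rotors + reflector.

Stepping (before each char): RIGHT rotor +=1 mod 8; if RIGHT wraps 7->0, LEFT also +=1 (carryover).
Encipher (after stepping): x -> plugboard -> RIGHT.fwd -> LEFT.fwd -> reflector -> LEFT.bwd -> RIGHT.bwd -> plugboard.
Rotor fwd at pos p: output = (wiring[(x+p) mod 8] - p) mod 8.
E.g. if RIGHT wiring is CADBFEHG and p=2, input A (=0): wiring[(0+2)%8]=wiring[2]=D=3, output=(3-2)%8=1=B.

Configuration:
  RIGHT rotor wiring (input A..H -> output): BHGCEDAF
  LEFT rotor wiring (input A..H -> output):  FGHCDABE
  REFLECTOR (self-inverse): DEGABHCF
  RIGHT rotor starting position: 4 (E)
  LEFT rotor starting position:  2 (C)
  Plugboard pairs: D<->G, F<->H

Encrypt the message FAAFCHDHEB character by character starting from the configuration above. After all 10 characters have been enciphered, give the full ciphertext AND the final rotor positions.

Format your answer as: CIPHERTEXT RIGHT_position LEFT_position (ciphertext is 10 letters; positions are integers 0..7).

Answer: EBFHAFAECH 6 3

Derivation:
Char 1 ('F'): step: R->5, L=2; F->plug->H->R->H->L->E->refl->B->L'->C->R'->E->plug->E
Char 2 ('A'): step: R->6, L=2; A->plug->A->R->C->L->B->refl->E->L'->H->R'->B->plug->B
Char 3 ('A'): step: R->7, L=2; A->plug->A->R->G->L->D->refl->A->L'->B->R'->H->plug->F
Char 4 ('F'): step: R->0, L->3 (L advanced); F->plug->H->R->F->L->C->refl->G->L'->D->R'->F->plug->H
Char 5 ('C'): step: R->1, L=3; C->plug->C->R->B->L->A->refl->D->L'->G->R'->A->plug->A
Char 6 ('H'): step: R->2, L=3; H->plug->F->R->D->L->G->refl->C->L'->F->R'->H->plug->F
Char 7 ('D'): step: R->3, L=3; D->plug->G->R->E->L->B->refl->E->L'->H->R'->A->plug->A
Char 8 ('H'): step: R->4, L=3; H->plug->F->R->D->L->G->refl->C->L'->F->R'->E->plug->E
Char 9 ('E'): step: R->5, L=3; E->plug->E->R->C->L->F->refl->H->L'->A->R'->C->plug->C
Char 10 ('B'): step: R->6, L=3; B->plug->B->R->H->L->E->refl->B->L'->E->R'->F->plug->H
Final: ciphertext=EBFHAFAECH, RIGHT=6, LEFT=3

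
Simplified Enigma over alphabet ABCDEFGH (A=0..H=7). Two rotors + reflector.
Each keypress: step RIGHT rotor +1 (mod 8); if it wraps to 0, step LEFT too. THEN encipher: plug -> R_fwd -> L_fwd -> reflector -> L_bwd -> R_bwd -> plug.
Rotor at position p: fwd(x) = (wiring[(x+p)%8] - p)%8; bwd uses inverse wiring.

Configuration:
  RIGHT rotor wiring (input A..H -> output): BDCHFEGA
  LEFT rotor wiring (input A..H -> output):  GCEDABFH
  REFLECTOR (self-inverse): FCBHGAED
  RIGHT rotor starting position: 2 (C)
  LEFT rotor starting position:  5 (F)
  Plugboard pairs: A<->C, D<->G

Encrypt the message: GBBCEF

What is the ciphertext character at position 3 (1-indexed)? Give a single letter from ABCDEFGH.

Char 1 ('G'): step: R->3, L=5; G->plug->D->R->D->L->B->refl->C->L'->C->R'->B->plug->B
Char 2 ('B'): step: R->4, L=5; B->plug->B->R->A->L->E->refl->G->L'->G->R'->G->plug->D
Char 3 ('B'): step: R->5, L=5; B->plug->B->R->B->L->A->refl->F->L'->E->R'->D->plug->G

G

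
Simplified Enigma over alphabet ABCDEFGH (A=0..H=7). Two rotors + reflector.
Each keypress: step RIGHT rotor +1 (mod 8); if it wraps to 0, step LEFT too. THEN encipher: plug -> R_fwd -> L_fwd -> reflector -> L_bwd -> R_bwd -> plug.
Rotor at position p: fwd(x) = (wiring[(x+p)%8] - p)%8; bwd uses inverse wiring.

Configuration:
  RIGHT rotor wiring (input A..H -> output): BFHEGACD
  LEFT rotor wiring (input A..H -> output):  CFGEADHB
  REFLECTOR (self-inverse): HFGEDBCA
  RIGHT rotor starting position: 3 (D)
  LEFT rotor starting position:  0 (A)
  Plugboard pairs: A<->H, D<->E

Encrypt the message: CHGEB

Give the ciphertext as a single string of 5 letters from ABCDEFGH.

Char 1 ('C'): step: R->4, L=0; C->plug->C->R->G->L->H->refl->A->L'->E->R'->B->plug->B
Char 2 ('H'): step: R->5, L=0; H->plug->A->R->D->L->E->refl->D->L'->F->R'->B->plug->B
Char 3 ('G'): step: R->6, L=0; G->plug->G->R->A->L->C->refl->G->L'->C->R'->H->plug->A
Char 4 ('E'): step: R->7, L=0; E->plug->D->R->A->L->C->refl->G->L'->C->R'->B->plug->B
Char 5 ('B'): step: R->0, L->1 (L advanced); B->plug->B->R->F->L->G->refl->C->L'->E->R'->D->plug->E

Answer: BBABE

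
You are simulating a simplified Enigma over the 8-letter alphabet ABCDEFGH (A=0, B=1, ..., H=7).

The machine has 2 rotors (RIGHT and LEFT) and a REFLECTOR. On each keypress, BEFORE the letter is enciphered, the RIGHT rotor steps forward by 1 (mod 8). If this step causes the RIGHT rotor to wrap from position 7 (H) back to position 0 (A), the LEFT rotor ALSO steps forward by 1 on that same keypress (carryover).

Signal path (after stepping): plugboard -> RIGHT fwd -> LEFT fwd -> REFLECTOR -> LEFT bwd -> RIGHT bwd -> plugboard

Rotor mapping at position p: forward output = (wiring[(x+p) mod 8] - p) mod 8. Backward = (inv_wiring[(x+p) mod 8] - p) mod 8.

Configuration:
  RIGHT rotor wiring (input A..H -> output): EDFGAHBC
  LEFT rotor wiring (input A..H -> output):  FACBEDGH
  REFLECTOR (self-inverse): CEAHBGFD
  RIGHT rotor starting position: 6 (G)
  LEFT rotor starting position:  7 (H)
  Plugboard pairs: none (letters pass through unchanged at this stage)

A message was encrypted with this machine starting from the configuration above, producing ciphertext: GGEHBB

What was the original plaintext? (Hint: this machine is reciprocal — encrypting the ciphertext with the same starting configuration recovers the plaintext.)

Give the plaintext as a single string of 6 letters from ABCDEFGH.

Answer: CHFGEA

Derivation:
Char 1 ('G'): step: R->7, L=7; G->plug->G->R->A->L->A->refl->C->L'->E->R'->C->plug->C
Char 2 ('G'): step: R->0, L->0 (L advanced); G->plug->G->R->B->L->A->refl->C->L'->C->R'->H->plug->H
Char 3 ('E'): step: R->1, L=0; E->plug->E->R->G->L->G->refl->F->L'->A->R'->F->plug->F
Char 4 ('H'): step: R->2, L=0; H->plug->H->R->B->L->A->refl->C->L'->C->R'->G->plug->G
Char 5 ('B'): step: R->3, L=0; B->plug->B->R->F->L->D->refl->H->L'->H->R'->E->plug->E
Char 6 ('B'): step: R->4, L=0; B->plug->B->R->D->L->B->refl->E->L'->E->R'->A->plug->A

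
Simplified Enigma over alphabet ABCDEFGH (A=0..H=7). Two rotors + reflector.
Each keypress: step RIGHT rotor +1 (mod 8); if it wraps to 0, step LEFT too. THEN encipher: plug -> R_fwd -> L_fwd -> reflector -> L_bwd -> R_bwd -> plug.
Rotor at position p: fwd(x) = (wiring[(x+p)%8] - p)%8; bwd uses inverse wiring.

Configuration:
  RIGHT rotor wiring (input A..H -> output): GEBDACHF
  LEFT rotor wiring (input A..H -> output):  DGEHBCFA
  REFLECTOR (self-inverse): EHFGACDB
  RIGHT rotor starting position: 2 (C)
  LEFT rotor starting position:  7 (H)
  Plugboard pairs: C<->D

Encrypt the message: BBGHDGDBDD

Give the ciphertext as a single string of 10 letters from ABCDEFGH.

Char 1 ('B'): step: R->3, L=7; B->plug->B->R->F->L->C->refl->F->L'->D->R'->F->plug->F
Char 2 ('B'): step: R->4, L=7; B->plug->B->R->G->L->D->refl->G->L'->H->R'->H->plug->H
Char 3 ('G'): step: R->5, L=7; G->plug->G->R->G->L->D->refl->G->L'->H->R'->E->plug->E
Char 4 ('H'): step: R->6, L=7; H->plug->H->R->E->L->A->refl->E->L'->B->R'->A->plug->A
Char 5 ('D'): step: R->7, L=7; D->plug->C->R->F->L->C->refl->F->L'->D->R'->G->plug->G
Char 6 ('G'): step: R->0, L->0 (L advanced); G->plug->G->R->H->L->A->refl->E->L'->C->R'->F->plug->F
Char 7 ('D'): step: R->1, L=0; D->plug->C->R->C->L->E->refl->A->L'->H->R'->D->plug->C
Char 8 ('B'): step: R->2, L=0; B->plug->B->R->B->L->G->refl->D->L'->A->R'->D->plug->C
Char 9 ('D'): step: R->3, L=0; D->plug->C->R->H->L->A->refl->E->L'->C->R'->E->plug->E
Char 10 ('D'): step: R->4, L=0; D->plug->C->R->D->L->H->refl->B->L'->E->R'->A->plug->A

Answer: FHEAGFCCEA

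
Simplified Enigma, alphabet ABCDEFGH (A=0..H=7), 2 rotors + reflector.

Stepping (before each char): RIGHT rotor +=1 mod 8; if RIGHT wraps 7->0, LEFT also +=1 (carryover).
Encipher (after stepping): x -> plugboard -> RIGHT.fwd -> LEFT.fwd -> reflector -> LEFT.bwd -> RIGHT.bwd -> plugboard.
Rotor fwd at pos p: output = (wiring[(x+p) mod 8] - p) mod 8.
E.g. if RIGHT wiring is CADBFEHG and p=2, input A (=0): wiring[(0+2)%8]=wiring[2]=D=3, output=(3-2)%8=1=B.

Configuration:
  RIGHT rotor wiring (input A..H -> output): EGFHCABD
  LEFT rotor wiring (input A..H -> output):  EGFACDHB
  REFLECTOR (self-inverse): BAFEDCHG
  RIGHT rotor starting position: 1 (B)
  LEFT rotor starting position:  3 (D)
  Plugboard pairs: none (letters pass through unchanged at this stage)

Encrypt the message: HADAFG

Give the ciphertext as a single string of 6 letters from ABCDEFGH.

Answer: FFECGA

Derivation:
Char 1 ('H'): step: R->2, L=3; H->plug->H->R->E->L->G->refl->H->L'->B->R'->F->plug->F
Char 2 ('A'): step: R->3, L=3; A->plug->A->R->E->L->G->refl->H->L'->B->R'->F->plug->F
Char 3 ('D'): step: R->4, L=3; D->plug->D->R->H->L->C->refl->F->L'->A->R'->E->plug->E
Char 4 ('A'): step: R->5, L=3; A->plug->A->R->D->L->E->refl->D->L'->G->R'->C->plug->C
Char 5 ('F'): step: R->6, L=3; F->plug->F->R->B->L->H->refl->G->L'->E->R'->G->plug->G
Char 6 ('G'): step: R->7, L=3; G->plug->G->R->B->L->H->refl->G->L'->E->R'->A->plug->A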